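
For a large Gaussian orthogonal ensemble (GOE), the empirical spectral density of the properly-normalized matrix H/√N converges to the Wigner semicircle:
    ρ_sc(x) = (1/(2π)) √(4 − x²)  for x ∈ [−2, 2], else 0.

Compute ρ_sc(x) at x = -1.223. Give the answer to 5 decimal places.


ρ_sc(x) = (1/(2π)) √(4 − x²). With x = -1.223:
  4 − x² = 4 − (-1.223)² = 4 − 1.495729 = 2.504271.
  √(4 − x²) = 1.582489.
  1/(2π) = 0.159155.
  ρ_sc(-1.223) = 0.159155 · 1.582489 = 0.251861.

Rounded to 5 decimal places: ρ_sc(-1.223) ≈ 0.25186.


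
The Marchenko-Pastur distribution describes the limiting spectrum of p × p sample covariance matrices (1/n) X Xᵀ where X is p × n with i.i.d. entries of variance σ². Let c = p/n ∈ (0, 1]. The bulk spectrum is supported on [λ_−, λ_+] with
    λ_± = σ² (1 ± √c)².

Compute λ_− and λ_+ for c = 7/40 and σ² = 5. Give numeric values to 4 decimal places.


c = 7/40 = 0.175000; √c = 0.418330.
λ_− = σ² (1 − √c)² = 5 · (1 − 0.418330)² = 5 · (0.581670)² = 1.691700.
λ_+ = σ² (1 + √c)² = 5 · (1 + 0.418330)² = 5 · (1.418330)² = 10.058300.

Rounded to 4 decimal places: λ_− ≈ 1.6917, λ_+ ≈ 10.0583.


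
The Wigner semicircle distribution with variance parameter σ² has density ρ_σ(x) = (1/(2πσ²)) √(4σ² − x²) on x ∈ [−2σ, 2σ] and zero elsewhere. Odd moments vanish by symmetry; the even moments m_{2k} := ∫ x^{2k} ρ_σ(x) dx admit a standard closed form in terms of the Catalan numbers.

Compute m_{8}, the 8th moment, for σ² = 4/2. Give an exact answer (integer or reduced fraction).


By the scaled semicircle moment identity, m_{2k} = σ^{2k} · C_k with k = 4.
C_4 = (1/(k+1)) · C(2k, k) = (1/5) · C(8, 4) = (1/5) · 70 = 14.
σ^{2k} = (σ²)^k = (4/2)^4 = 16.

Therefore m_{8} = σ^{8} · C_4 = 16 · 14 = 224.


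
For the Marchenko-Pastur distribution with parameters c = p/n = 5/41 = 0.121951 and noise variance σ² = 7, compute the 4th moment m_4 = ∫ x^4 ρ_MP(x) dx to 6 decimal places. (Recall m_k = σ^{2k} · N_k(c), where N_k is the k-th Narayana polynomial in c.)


E[X⁴] = σ⁸ (1 + 6c + 6c² + c³) (fourth MP moment). With σ² = 7 (so σ⁸ = 2401) and c = 5/41 = 0.121951: E[X⁴] = 2401 · (1 + 6·0.121951 + 6·(0.121951)² + (0.121951)³) = 2401 · 1.822754.

So E[X^4] = 4376.431363.


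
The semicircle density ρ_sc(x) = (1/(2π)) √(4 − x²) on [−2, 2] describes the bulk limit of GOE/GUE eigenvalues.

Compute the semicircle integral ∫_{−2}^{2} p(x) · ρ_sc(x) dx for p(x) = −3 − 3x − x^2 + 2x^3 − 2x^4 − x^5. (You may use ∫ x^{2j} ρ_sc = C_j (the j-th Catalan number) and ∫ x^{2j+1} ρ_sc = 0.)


Write p(x) = Σ a_i x^i, split into monomials and integrate each against ρ_sc separately.
Using ∫ x^{2j} ρ_sc = C_j = (1/(j+1)) C(2j, j) (Catalan numbers) and ∫ x^{2j+1} ρ_sc = 0 (odd monomials vanish by symmetry):
  i = 0 (even): a_0 · C_{0} = -3 · 1 = -3
  i = 1 (odd): ∫ x^1 ρ_sc = 0 (vanishes)
  i = 2 (even): a_2 · C_{1} = -1 · 1 = -1
  i = 3 (odd): ∫ x^3 ρ_sc = 0 (vanishes)
  i = 4 (even): a_4 · C_{2} = -2 · 2 = -4
  i = 5 (odd): ∫ x^5 ρ_sc = 0 (vanishes)

Summing the contributions: ∫_{−2}^{2} p(x) ρ_sc(x) dx = (-3) + (-1) + (-4) = -8.


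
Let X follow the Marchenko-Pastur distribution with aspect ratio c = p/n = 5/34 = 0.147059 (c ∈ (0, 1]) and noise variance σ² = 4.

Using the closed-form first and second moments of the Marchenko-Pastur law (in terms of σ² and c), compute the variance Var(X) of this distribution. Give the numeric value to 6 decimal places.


Recall the MP moments m_1 = E[X] = σ² and m_2 = E[X²] = σ⁴ (1 + c).
m_1 = E[X] = σ² = 4, so m_1² = 16.
m_2 = E[X²] = σ⁴ (1 + c) = 16 · (1 + 0.147059) = 16 · 1.147059 = 18.352941.
(Note m_2 − m_1² simplifies to c · σ⁴ = 0.147059 · 16.)

Var(X) = m_2 − m_1² = 18.352941 − 16 = 2.352941.


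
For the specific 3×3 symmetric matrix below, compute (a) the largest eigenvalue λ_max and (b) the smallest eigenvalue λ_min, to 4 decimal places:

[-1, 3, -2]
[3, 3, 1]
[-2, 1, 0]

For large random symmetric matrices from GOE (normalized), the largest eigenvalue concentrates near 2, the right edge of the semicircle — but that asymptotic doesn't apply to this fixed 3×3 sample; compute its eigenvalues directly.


Since M is real symmetric, all three eigenvalues are real; they are the roots of det(λI − M) = λ³ − (tr M) λ² + s λ − det M, where s is the sum of the principal 2×2 minors.
tr M = -1 + 3 + 0 = 2.
s = ((-1)·3 − 3²) + ((-1)·0 − (-2)²) + (3·0 − 1²) = -12 + (-4) + (-1) = -17.
det M (expand along row 1) = (-1)·(-1) − 3·2 + (-2)·9 = -23.
Characteristic polynomial: λ³ − 2λ² − 17λ + 23 = 0.
Substitute λ = y + (tr M)/3 = y + 0.666667 to remove the quadratic term: y³ + p·y + q = 0 with p = s − (tr M)²/3 = -18.333333 and q = −2(tr M)³/27 + (tr M)·s/3 − det M = 11.074074.
Three real roots ⇒ use the trigonometric (Viète) form: r = 2√(−p/3) = 4.944132, φ = arccos(3q/(p·r)) = arccos(-0.366520) = 1.946062 rad.
y_k = r·cos(φ/3 − 2πk/3) for k = 0, 1, 2 gives y = 3.939868, 0.616843, -4.556711.
λ_k = y_k + 0.666667 gives λ = 4.6065, 1.2835, -3.8900 (check: the sum is 2.0000 = tr M).

Hence λ_max = 4.6065 and λ_min = -3.8900.


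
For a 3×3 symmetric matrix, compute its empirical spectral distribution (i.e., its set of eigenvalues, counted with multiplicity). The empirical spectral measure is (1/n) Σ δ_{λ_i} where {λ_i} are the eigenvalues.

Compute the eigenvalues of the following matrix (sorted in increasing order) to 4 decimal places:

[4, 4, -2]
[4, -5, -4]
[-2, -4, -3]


Since M is real symmetric, all three eigenvalues are real; they are the roots of det(λI − M) = λ³ − (tr M) λ² + s λ − det M, where s is the sum of the principal 2×2 minors.
tr M = 4 + (-5) + (-3) = -4.
s = (4·(-5) − 4²) + (4·(-3) − (-2)²) + ((-5)·(-3) − (-4)²) = -36 + (-16) + (-1) = -53.
det M (expand along row 1) = 4·(-1) − 4·(-20) + (-2)·(-26) = 128.
Characteristic polynomial: λ³ + 4λ² − 53λ − 128 = 0.
Substitute λ = y + (tr M)/3 = y − 1.333333 to remove the quadratic term: y³ + p·y + q = 0 with p = s − (tr M)²/3 = -58.333333 and q = −2(tr M)³/27 + (tr M)·s/3 − det M = -52.592593.
Three real roots ⇒ use the trigonometric (Viète) form: r = 2√(−p/3) = 8.819171, φ = arccos(3q/(p·r)) = arccos(0.306691) = 1.259082 rad.
y_k = r·cos(φ/3 − 2πk/3) for k = 0, 1, 2 gives y = 8.053788, -0.914707, -7.139081.
λ_k = y_k − 1.333333 gives λ = 6.7205, -2.2480, -8.4724 (check: the sum is -4.0000 = tr M).

Eigenvalues sorted in increasing order: [-8.4724, -2.2480, 6.7205].


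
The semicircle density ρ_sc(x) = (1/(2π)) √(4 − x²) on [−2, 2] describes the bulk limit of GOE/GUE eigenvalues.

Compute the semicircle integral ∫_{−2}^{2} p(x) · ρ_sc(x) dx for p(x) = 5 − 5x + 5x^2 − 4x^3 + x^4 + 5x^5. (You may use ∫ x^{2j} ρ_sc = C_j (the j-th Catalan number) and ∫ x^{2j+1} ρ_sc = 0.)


Write p(x) = Σ a_i x^i, split into monomials and integrate each against ρ_sc separately.
Using ∫ x^{2j} ρ_sc = C_j = (1/(j+1)) C(2j, j) (Catalan numbers) and ∫ x^{2j+1} ρ_sc = 0 (odd monomials vanish by symmetry):
  i = 0 (even): a_0 · C_{0} = 5 · 1 = 5
  i = 1 (odd): ∫ x^1 ρ_sc = 0 (vanishes)
  i = 2 (even): a_2 · C_{1} = 5 · 1 = 5
  i = 3 (odd): ∫ x^3 ρ_sc = 0 (vanishes)
  i = 4 (even): a_4 · C_{2} = 1 · 2 = 2
  i = 5 (odd): ∫ x^5 ρ_sc = 0 (vanishes)

Summing the contributions: ∫_{−2}^{2} p(x) ρ_sc(x) dx = 5 + 5 + 2 = 12.


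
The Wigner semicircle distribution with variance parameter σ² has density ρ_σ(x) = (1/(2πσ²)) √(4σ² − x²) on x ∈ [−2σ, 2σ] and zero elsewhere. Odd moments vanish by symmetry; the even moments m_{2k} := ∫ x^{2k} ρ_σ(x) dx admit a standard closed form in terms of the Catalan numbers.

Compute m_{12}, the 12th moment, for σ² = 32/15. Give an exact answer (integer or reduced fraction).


By the scaled semicircle moment identity, m_{2k} = σ^{2k} · C_k with k = 6.
C_6 = (1/(k+1)) · C(2k, k) = (1/7) · C(12, 6) = (1/7) · 924 = 132.
σ^{2k} = (σ²)^k = (32/15)^6 = 1073741824/11390625.

Therefore m_{12} = σ^{12} · C_6 = (1073741824/11390625) · 132 = 47244640256/3796875.


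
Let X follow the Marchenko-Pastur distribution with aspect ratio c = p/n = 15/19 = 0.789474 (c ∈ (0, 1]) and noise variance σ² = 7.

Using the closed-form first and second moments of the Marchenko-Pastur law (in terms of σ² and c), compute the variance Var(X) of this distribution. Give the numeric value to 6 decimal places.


Recall the MP moments m_1 = E[X] = σ² and m_2 = E[X²] = σ⁴ (1 + c).
m_1 = E[X] = σ² = 7, so m_1² = 49.
m_2 = E[X²] = σ⁴ (1 + c) = 49 · (1 + 0.789474) = 49 · 1.789474 = 87.684211.
(Note m_2 − m_1² simplifies to c · σ⁴ = 0.789474 · 49.)

Var(X) = m_2 − m_1² = 87.684211 − 49 = 38.684211.


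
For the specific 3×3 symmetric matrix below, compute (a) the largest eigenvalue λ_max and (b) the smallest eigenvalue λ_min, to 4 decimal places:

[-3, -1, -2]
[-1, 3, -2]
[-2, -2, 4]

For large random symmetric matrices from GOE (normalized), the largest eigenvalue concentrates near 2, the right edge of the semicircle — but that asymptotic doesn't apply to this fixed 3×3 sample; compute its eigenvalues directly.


Since M is real symmetric, all three eigenvalues are real; they are the roots of det(λI − M) = λ³ − (tr M) λ² + s λ − det M, where s is the sum of the principal 2×2 minors.
tr M = -3 + 3 + 4 = 4.
s = ((-3)·3 − (-1)²) + ((-3)·4 − (-2)²) + (3·4 − (-2)²) = -10 + (-16) + 8 = -18.
det M (expand along row 1) = (-3)·8 − (-1)·(-8) + (-2)·8 = -48.
Characteristic polynomial: λ³ − 4λ² − 18λ + 48 = 0.
Substitute λ = y + (tr M)/3 = y + 1.333333 to remove the quadratic term: y³ + p·y + q = 0 with p = s − (tr M)²/3 = -23.333333 and q = −2(tr M)³/27 + (tr M)·s/3 − det M = 19.259259.
Three real roots ⇒ use the trigonometric (Viète) form: r = 2√(−p/3) = 5.577734, φ = arccos(3q/(p·r)) = arccos(-0.443942) = 2.030790 rad.
y_k = r·cos(φ/3 − 2πk/3) for k = 0, 1, 2 gives y = 4.347841, 0.851893, -5.199733.
λ_k = y_k + 1.333333 gives λ = 5.6812, 2.1852, -3.8664 (check: the sum is 4.0000 = tr M).

Hence λ_max = 5.6812 and λ_min = -3.8664.


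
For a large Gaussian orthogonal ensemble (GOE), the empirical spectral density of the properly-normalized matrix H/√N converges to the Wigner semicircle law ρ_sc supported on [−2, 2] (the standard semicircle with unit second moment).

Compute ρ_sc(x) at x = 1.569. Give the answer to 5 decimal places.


ρ_sc(x) = (1/(2π)) √(4 − x²). With x = 1.569:
  4 − x² = 4 − (1.569)² = 4 − 2.461761 = 1.538239.
  √(4 − x²) = 1.240258.
  1/(2π) = 0.159155.
  ρ_sc(1.569) = 0.159155 · 1.240258 = 0.197393.

Rounded to 5 decimal places: ρ_sc(1.569) ≈ 0.19739.


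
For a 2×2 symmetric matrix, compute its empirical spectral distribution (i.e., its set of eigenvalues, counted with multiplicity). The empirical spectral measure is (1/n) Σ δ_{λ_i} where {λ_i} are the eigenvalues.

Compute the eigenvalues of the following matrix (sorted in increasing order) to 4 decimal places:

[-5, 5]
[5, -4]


Since M is real symmetric, both eigenvalues are real; they are the roots of det(λI − M) = λ² − (tr M) λ + det M.
tr M = -5 + (-4) = -9.
det M = (-5)·(-4) − 5² = 20 − 25 = -5.
Characteristic polynomial: λ² + 9λ − 5 = 0.
Discriminant Δ = (tr M)² − 4·det M = 81 − (-20) = 101; √Δ = 10.049876.
λ = (tr M ± √Δ)/2 = (-9 ± 10.049876)/2, giving (tr M − √Δ)/2 = -9.5249 and (tr M + √Δ)/2 = 0.5249.

Eigenvalues sorted in increasing order: [-9.5249, 0.5249].


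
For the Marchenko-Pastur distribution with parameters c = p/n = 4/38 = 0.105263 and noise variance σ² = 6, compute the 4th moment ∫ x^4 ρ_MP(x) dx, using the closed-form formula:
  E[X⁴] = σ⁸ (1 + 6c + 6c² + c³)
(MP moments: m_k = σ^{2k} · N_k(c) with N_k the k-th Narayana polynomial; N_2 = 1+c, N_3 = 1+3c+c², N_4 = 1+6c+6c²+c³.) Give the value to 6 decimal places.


E[X⁴] = σ⁸ (1 + 6c + 6c² + c³) (fourth MP moment). With σ² = 6 (so σ⁸ = 1296) and c = 4/38 = 0.105263: E[X⁴] = 1296 · (1 + 6·0.105263 + 6·(0.105263)² + (0.105263)³) = 1296 · 1.699227.

So E[X^4] = 2202.198571.


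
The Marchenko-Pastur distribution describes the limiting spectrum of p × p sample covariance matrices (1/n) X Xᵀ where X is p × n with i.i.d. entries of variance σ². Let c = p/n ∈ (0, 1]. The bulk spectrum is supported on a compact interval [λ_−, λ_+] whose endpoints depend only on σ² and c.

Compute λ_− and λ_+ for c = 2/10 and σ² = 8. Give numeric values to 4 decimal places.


c = 2/10 = 0.200000; √c = 0.447214.
λ_− = σ² (1 − √c)² = 8 · (1 − 0.447214)² = 8 · (0.552786)² = 2.444582.
λ_+ = σ² (1 + √c)² = 8 · (1 + 0.447214)² = 8 · (1.447214)² = 16.755418.

Rounded to 4 decimal places: λ_− ≈ 2.4446, λ_+ ≈ 16.7554.


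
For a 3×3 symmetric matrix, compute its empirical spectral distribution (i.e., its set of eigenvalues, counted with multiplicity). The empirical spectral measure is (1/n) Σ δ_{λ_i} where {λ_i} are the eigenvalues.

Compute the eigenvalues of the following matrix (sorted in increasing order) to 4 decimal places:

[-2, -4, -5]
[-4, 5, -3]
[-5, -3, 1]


Since M is real symmetric, all three eigenvalues are real; they are the roots of det(λI − M) = λ³ − (tr M) λ² + s λ − det M, where s is the sum of the principal 2×2 minors.
tr M = -2 + 5 + 1 = 4.
s = ((-2)·5 − (-4)²) + ((-2)·1 − (-5)²) + (5·1 − (-3)²) = -26 + (-27) + (-4) = -57.
det M (expand along row 1) = (-2)·(-4) − (-4)·(-19) + (-5)·37 = -253.
Characteristic polynomial: λ³ − 4λ² − 57λ + 253 = 0.
Substitute λ = y + (tr M)/3 = y + 1.333333 to remove the quadratic term: y³ + p·y + q = 0 with p = s − (tr M)²/3 = -62.333333 and q = −2(tr M)³/27 + (tr M)·s/3 − det M = 172.259259.
Three real roots ⇒ use the trigonometric (Viète) form: r = 2√(−p/3) = 9.116530, φ = arccos(3q/(p·r)) = arccos(-0.909398) = 2.712630 rad.
y_k = r·cos(φ/3 − 2πk/3) for k = 0, 1, 2 gives y = 5.636810, 3.386683, -9.023493.
λ_k = y_k + 1.333333 gives λ = 6.9701, 4.7200, -7.6902 (check: the sum is 4.0000 = tr M).

Eigenvalues sorted in increasing order: [-7.6902, 4.7200, 6.9701].


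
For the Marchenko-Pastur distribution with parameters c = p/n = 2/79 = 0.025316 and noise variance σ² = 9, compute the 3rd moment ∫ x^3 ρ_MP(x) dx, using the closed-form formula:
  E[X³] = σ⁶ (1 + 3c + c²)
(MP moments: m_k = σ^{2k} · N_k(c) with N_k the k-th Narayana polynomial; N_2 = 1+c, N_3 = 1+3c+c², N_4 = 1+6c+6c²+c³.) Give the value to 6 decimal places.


E[X³] = σ⁶ (1 + 3c + c²) (third MP moment). With σ² = 9 (so σ⁶ = 729) and c = 2/79 = 0.025316: E[X³] = 729 · (1 + 3·0.025316 + (0.025316)²) = 729 · 1.076590.

So E[X^3] = 784.834321.


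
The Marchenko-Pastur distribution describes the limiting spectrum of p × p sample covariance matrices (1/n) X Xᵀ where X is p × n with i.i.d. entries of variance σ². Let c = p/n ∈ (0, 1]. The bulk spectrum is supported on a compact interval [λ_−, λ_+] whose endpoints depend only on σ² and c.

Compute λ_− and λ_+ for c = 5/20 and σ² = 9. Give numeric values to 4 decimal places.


c = 5/20 = 0.250000; √c = 0.500000.
λ_− = σ² (1 − √c)² = 9 · (1 − 0.500000)² = 9 · (0.500000)² = 2.250000.
λ_+ = σ² (1 + √c)² = 9 · (1 + 0.500000)² = 9 · (1.500000)² = 20.250000.

Rounded to 4 decimal places: λ_− ≈ 2.2500, λ_+ ≈ 20.2500.


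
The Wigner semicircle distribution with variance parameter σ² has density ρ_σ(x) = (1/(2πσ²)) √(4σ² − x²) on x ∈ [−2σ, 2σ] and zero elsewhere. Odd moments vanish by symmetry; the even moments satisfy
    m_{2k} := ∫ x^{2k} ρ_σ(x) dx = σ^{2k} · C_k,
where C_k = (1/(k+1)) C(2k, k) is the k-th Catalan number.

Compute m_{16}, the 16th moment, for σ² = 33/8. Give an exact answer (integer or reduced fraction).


By the scaled semicircle moment identity, m_{2k} = σ^{2k} · C_k with k = 8.
C_8 = (1/(k+1)) · C(2k, k) = (1/9) · C(16, 8) = (1/9) · 12870 = 1430.
σ^{2k} = (σ²)^k = (33/8)^8 = 1406408618241/16777216.

Therefore m_{16} = σ^{16} · C_8 = (1406408618241/16777216) · 1430 = 1005582162042315/8388608.


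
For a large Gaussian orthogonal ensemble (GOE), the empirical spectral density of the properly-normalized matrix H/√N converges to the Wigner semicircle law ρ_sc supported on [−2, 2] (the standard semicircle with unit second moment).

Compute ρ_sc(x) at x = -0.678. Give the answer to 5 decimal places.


ρ_sc(x) = (1/(2π)) √(4 − x²). With x = -0.678:
  4 − x² = 4 − (-0.678)² = 4 − 0.459684 = 3.540316.
  √(4 − x²) = 1.881573.
  1/(2π) = 0.159155.
  ρ_sc(-0.678) = 0.159155 · 1.881573 = 0.299462.

Rounded to 5 decimal places: ρ_sc(-0.678) ≈ 0.29946.


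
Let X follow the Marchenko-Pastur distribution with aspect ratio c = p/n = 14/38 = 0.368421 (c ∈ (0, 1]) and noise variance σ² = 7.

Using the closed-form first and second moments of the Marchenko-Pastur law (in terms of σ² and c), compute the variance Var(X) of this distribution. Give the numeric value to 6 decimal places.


Recall the MP moments m_1 = E[X] = σ² and m_2 = E[X²] = σ⁴ (1 + c).
m_1 = E[X] = σ² = 7, so m_1² = 49.
m_2 = E[X²] = σ⁴ (1 + c) = 49 · (1 + 0.368421) = 49 · 1.368421 = 67.052632.
(Note m_2 − m_1² simplifies to c · σ⁴ = 0.368421 · 49.)

Var(X) = m_2 − m_1² = 67.052632 − 49 = 18.052632.


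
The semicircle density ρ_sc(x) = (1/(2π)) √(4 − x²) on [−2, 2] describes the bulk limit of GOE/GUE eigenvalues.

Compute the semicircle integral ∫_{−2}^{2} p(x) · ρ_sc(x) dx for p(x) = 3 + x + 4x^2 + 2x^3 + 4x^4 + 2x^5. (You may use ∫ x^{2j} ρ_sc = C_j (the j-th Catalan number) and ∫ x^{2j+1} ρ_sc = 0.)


Write p(x) = Σ a_i x^i, split into monomials and integrate each against ρ_sc separately.
Using ∫ x^{2j} ρ_sc = C_j = (1/(j+1)) C(2j, j) (Catalan numbers) and ∫ x^{2j+1} ρ_sc = 0 (odd monomials vanish by symmetry):
  i = 0 (even): a_0 · C_{0} = 3 · 1 = 3
  i = 1 (odd): ∫ x^1 ρ_sc = 0 (vanishes)
  i = 2 (even): a_2 · C_{1} = 4 · 1 = 4
  i = 3 (odd): ∫ x^3 ρ_sc = 0 (vanishes)
  i = 4 (even): a_4 · C_{2} = 4 · 2 = 8
  i = 5 (odd): ∫ x^5 ρ_sc = 0 (vanishes)

Summing the contributions: ∫_{−2}^{2} p(x) ρ_sc(x) dx = 3 + 4 + 8 = 15.


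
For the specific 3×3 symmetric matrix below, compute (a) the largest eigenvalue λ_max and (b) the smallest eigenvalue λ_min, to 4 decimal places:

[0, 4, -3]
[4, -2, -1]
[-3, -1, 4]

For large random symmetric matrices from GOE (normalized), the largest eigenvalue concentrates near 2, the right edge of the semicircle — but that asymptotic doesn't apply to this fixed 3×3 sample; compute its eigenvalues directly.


Since M is real symmetric, all three eigenvalues are real; they are the roots of det(λI − M) = λ³ − (tr M) λ² + s λ − det M, where s is the sum of the principal 2×2 minors.
tr M = 0 + (-2) + 4 = 2.
s = (0·(-2) − 4²) + (0·4 − (-3)²) + ((-2)·4 − (-1)²) = -16 + (-9) + (-9) = -34.
det M (expand along row 1) = 0·(-9) − 4·13 + (-3)·(-10) = -22.
Characteristic polynomial: λ³ − 2λ² − 34λ + 22 = 0.
Substitute λ = y + (tr M)/3 = y + 0.666667 to remove the quadratic term: y³ + p·y + q = 0 with p = s − (tr M)²/3 = -35.333333 and q = −2(tr M)³/27 + (tr M)·s/3 − det M = -1.259259.
Three real roots ⇒ use the trigonometric (Viète) form: r = 2√(−p/3) = 6.863753, φ = arccos(3q/(p·r)) = arccos(0.015577) = 1.555218 rad.
y_k = r·cos(φ/3 − 2πk/3) for k = 0, 1, 2 gives y = 5.961925, -0.035641, -5.926284.
λ_k = y_k + 0.666667 gives λ = 6.6286, 0.6310, -5.2596 (check: the sum is 2.0000 = tr M).

Hence λ_max = 6.6286 and λ_min = -5.2596.


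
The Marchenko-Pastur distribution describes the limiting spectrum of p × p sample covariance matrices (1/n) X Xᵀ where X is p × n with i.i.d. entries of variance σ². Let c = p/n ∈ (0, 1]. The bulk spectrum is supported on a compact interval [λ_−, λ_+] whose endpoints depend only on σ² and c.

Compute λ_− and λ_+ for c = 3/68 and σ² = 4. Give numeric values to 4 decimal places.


c = 3/68 = 0.044118; √c = 0.210042.
λ_− = σ² (1 − √c)² = 4 · (1 − 0.210042)² = 4 · (0.789958)² = 2.496134.
λ_+ = σ² (1 + √c)² = 4 · (1 + 0.210042)² = 4 · (1.210042)² = 5.856807.

Rounded to 4 decimal places: λ_− ≈ 2.4961, λ_+ ≈ 5.8568.


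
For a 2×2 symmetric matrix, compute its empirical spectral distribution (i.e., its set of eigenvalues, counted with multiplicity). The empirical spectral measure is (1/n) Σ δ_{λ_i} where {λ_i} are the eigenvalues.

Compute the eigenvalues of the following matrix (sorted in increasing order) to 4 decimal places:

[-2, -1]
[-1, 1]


Since M is real symmetric, both eigenvalues are real; they are the roots of det(λI − M) = λ² − (tr M) λ + det M.
tr M = -2 + 1 = -1.
det M = (-2)·1 − (-1)² = -2 − 1 = -3.
Characteristic polynomial: λ² + λ − 3 = 0.
Discriminant Δ = (tr M)² − 4·det M = 1 − (-12) = 13; √Δ = 3.605551.
λ = (tr M ± √Δ)/2 = (-1 ± 3.605551)/2, giving (tr M − √Δ)/2 = -2.3028 and (tr M + √Δ)/2 = 1.3028.

Eigenvalues sorted in increasing order: [-2.3028, 1.3028].


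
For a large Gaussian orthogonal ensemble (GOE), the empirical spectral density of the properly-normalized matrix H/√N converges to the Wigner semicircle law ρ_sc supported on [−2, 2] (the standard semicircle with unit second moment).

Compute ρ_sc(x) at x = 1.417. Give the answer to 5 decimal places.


ρ_sc(x) = (1/(2π)) √(4 − x²). With x = 1.417:
  4 − x² = 4 − (1.417)² = 4 − 2.007889 = 1.992111.
  √(4 − x²) = 1.411422.
  1/(2π) = 0.159155.
  ρ_sc(1.417) = 0.159155 · 1.411422 = 0.224635.

Rounded to 5 decimal places: ρ_sc(1.417) ≈ 0.22463.


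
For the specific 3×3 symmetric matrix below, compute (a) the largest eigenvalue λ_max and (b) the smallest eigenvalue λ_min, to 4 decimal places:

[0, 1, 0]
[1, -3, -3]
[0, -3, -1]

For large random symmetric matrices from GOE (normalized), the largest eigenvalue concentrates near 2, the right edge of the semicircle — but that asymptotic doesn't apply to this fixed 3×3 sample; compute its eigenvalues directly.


Since M is real symmetric, all three eigenvalues are real; they are the roots of det(λI − M) = λ³ − (tr M) λ² + s λ − det M, where s is the sum of the principal 2×2 minors.
tr M = 0 + (-3) + (-1) = -4.
s = (0·(-3) − 1²) + (0·(-1) − 0²) + ((-3)·(-1) − (-3)²) = -1 + 0 + (-6) = -7.
det M (expand along row 1) = 0·(-6) − 1·(-1) + 0·(-3) = 1.
Characteristic polynomial: λ³ + 4λ² − 7λ − 1 = 0.
Substitute λ = y + (tr M)/3 = y − 1.333333 to remove the quadratic term: y³ + p·y + q = 0 with p = s − (tr M)²/3 = -12.333333 and q = −2(tr M)³/27 + (tr M)·s/3 − det M = 13.074074.
Three real roots ⇒ use the trigonometric (Viète) form: r = 2√(−p/3) = 4.055175, φ = arccos(3q/(p·r)) = arccos(-0.784228) = 2.472247 rad.
y_k = r·cos(φ/3 − 2πk/3) for k = 0, 1, 2 gives y = 2.754400, 1.200259, -3.954659.
λ_k = y_k − 1.333333 gives λ = 1.4211, -0.1331, -5.2880 (check: the sum is -4.0000 = tr M).

Hence λ_max = 1.4211 and λ_min = -5.2880.


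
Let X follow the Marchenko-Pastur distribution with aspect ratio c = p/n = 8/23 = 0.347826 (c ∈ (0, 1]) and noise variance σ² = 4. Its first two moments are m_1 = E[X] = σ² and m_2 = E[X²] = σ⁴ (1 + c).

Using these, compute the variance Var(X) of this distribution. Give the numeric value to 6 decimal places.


m_1 = E[X] = σ² = 4, so m_1² = 16.
m_2 = E[X²] = σ⁴ (1 + c) = 16 · (1 + 0.347826) = 16 · 1.347826 = 21.565217.
(Note m_2 − m_1² simplifies to c · σ⁴ = 0.347826 · 16.)

Var(X) = m_2 − m_1² = 21.565217 − 16 = 5.565217.


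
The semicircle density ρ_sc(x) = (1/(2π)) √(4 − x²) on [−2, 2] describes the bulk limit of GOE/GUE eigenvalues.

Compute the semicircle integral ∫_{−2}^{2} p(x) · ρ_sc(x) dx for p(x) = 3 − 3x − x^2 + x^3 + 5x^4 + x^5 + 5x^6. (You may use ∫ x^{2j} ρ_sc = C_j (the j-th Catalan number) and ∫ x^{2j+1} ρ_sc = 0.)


Write p(x) = Σ a_i x^i, split into monomials and integrate each against ρ_sc separately.
Using ∫ x^{2j} ρ_sc = C_j = (1/(j+1)) C(2j, j) (Catalan numbers) and ∫ x^{2j+1} ρ_sc = 0 (odd monomials vanish by symmetry):
  i = 0 (even): a_0 · C_{0} = 3 · 1 = 3
  i = 1 (odd): ∫ x^1 ρ_sc = 0 (vanishes)
  i = 2 (even): a_2 · C_{1} = -1 · 1 = -1
  i = 3 (odd): ∫ x^3 ρ_sc = 0 (vanishes)
  i = 4 (even): a_4 · C_{2} = 5 · 2 = 10
  i = 5 (odd): ∫ x^5 ρ_sc = 0 (vanishes)
  i = 6 (even): a_6 · C_{3} = 5 · 5 = 25

Summing the contributions: ∫_{−2}^{2} p(x) ρ_sc(x) dx = 3 + (-1) + 10 + 25 = 37.


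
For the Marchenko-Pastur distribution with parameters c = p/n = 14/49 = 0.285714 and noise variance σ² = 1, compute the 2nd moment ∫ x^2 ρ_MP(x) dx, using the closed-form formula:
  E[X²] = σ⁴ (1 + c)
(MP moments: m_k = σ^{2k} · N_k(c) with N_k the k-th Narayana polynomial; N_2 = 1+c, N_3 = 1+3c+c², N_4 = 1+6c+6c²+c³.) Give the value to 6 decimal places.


E[X²] = σ⁴ (1 + c) (second MP moment). With σ² = 1 (so σ⁴ = 1) and c = 14/49 = 0.285714: E[X²] = 1 · (1 + 0.285714) = 1 · 1.285714.

So E[X^2] = 1.285714.


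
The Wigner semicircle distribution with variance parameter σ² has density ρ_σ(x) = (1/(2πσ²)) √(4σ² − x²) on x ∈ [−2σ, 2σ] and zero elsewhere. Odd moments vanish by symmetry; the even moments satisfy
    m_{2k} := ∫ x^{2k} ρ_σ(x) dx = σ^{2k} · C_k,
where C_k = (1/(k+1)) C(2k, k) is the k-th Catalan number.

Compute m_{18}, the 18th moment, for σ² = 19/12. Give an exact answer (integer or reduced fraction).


By the scaled semicircle moment identity, m_{2k} = σ^{2k} · C_k with k = 9.
C_9 = (1/(k+1)) · C(2k, k) = (1/10) · C(18, 9) = (1/10) · 48620 = 4862.
σ^{2k} = (σ²)^k = (19/12)^9 = 322687697779/5159780352.

Therefore m_{18} = σ^{18} · C_9 = (322687697779/5159780352) · 4862 = 784453793300749/2579890176.


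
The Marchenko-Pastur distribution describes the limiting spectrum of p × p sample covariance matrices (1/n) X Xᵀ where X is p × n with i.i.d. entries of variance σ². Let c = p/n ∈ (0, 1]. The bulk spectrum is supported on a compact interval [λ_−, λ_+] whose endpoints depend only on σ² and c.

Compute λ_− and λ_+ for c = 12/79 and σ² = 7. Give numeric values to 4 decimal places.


c = 12/79 = 0.151899; √c = 0.389742.
λ_− = σ² (1 − √c)² = 7 · (1 − 0.389742)² = 7 · (0.610258)² = 2.606905.
λ_+ = σ² (1 + √c)² = 7 · (1 + 0.389742)² = 7 · (1.389742)² = 13.519677.

Rounded to 4 decimal places: λ_− ≈ 2.6069, λ_+ ≈ 13.5197.


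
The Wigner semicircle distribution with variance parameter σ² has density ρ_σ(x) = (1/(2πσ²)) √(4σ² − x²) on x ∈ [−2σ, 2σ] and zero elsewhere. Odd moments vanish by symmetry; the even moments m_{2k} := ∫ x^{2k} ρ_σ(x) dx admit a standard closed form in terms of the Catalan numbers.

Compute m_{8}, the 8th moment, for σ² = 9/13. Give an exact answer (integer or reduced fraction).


By the scaled semicircle moment identity, m_{2k} = σ^{2k} · C_k with k = 4.
C_4 = (1/(k+1)) · C(2k, k) = (1/5) · C(8, 4) = (1/5) · 70 = 14.
σ^{2k} = (σ²)^k = (9/13)^4 = 6561/28561.

Therefore m_{8} = σ^{8} · C_4 = (6561/28561) · 14 = 91854/28561.


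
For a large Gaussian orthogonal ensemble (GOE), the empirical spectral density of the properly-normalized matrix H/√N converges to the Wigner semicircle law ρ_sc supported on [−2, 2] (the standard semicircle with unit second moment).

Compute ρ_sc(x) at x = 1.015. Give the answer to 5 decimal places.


ρ_sc(x) = (1/(2π)) √(4 − x²). With x = 1.015:
  4 − x² = 4 − (1.015)² = 4 − 1.030225 = 2.969775.
  √(4 − x²) = 1.723304.
  1/(2π) = 0.159155.
  ρ_sc(1.015) = 0.159155 · 1.723304 = 0.274272.

Rounded to 5 decimal places: ρ_sc(1.015) ≈ 0.27427.


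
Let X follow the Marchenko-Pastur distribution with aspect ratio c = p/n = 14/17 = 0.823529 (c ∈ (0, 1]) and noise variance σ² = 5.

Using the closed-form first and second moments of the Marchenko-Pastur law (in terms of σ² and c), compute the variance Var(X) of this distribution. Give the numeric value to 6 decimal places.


Recall the MP moments m_1 = E[X] = σ² and m_2 = E[X²] = σ⁴ (1 + c).
m_1 = E[X] = σ² = 5, so m_1² = 25.
m_2 = E[X²] = σ⁴ (1 + c) = 25 · (1 + 0.823529) = 25 · 1.823529 = 45.588235.
(Note m_2 − m_1² simplifies to c · σ⁴ = 0.823529 · 25.)

Var(X) = m_2 − m_1² = 45.588235 − 25 = 20.588235.


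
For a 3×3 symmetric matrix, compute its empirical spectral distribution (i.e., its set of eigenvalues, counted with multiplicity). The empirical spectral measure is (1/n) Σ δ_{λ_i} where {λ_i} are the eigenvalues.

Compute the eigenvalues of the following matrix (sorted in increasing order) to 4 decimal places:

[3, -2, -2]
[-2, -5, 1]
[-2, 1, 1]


Since M is real symmetric, all three eigenvalues are real; they are the roots of det(λI − M) = λ³ − (tr M) λ² + s λ − det M, where s is the sum of the principal 2×2 minors.
tr M = 3 + (-5) + 1 = -1.
s = (3·(-5) − (-2)²) + (3·1 − (-2)²) + ((-5)·1 − 1²) = -19 + (-1) + (-6) = -26.
det M (expand along row 1) = 3·(-6) − (-2)·0 + (-2)·(-12) = 6.
Characteristic polynomial: λ³ + λ² − 26λ − 6 = 0.
Substitute λ = y + (tr M)/3 = y − 0.333333 to remove the quadratic term: y³ + p·y + q = 0 with p = s − (tr M)²/3 = -26.333333 and q = −2(tr M)³/27 + (tr M)·s/3 − det M = 2.740741.
Three real roots ⇒ use the trigonometric (Viète) form: r = 2√(−p/3) = 5.925463, φ = arccos(3q/(p·r)) = arccos(-0.052694) = 1.623515 rad.
y_k = r·cos(φ/3 − 2πk/3) for k = 0, 1, 2 gives y = 5.078748, 0.104122, -5.182870.
λ_k = y_k − 0.333333 gives λ = 4.7454, -0.2292, -5.5162 (check: the sum is -1.0000 = tr M).

Eigenvalues sorted in increasing order: [-5.5162, -0.2292, 4.7454].


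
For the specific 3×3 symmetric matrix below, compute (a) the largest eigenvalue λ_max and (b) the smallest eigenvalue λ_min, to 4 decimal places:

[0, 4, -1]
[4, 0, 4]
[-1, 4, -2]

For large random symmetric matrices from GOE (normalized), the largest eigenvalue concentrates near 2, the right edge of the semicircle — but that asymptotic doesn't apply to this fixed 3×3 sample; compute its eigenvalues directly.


Since M is real symmetric, all three eigenvalues are real; they are the roots of det(λI − M) = λ³ − (tr M) λ² + s λ − det M, where s is the sum of the principal 2×2 minors.
tr M = 0 + 0 + (-2) = -2.
s = (0·0 − 4²) + (0·(-2) − (-1)²) + (0·(-2) − 4²) = -16 + (-1) + (-16) = -33.
det M (expand along row 1) = 0·(-16) − 4·(-4) + (-1)·16 = 0.
Characteristic polynomial: λ³ + 2λ² − 33λ = 0.
Substitute λ = y + (tr M)/3 = y − 0.666667 to remove the quadratic term: y³ + p·y + q = 0 with p = s − (tr M)²/3 = -34.333333 and q = −2(tr M)³/27 + (tr M)·s/3 − det M = 22.592593.
Three real roots ⇒ use the trigonometric (Viète) form: r = 2√(−p/3) = 6.765928, φ = arccos(3q/(p·r)) = arccos(-0.291772) = 1.866876 rad.
y_k = r·cos(φ/3 − 2πk/3) for k = 0, 1, 2 gives y = 5.497619, 0.666667, -6.164285.
λ_k = y_k − 0.666667 gives λ = 4.8310, 0.0000, -6.8310 (check: the sum is -2.0000 = tr M).

Hence λ_max = 4.8310 and λ_min = -6.8310.


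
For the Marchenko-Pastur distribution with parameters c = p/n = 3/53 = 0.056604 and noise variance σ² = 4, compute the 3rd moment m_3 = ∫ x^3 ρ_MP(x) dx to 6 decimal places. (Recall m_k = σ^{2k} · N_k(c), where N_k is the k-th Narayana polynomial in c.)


E[X³] = σ⁶ (1 + 3c + c²) (third MP moment). With σ² = 4 (so σ⁶ = 64) and c = 3/53 = 0.056604: E[X³] = 64 · (1 + 3·0.056604 + (0.056604)²) = 64 · 1.173015.

So E[X^3] = 75.072980.


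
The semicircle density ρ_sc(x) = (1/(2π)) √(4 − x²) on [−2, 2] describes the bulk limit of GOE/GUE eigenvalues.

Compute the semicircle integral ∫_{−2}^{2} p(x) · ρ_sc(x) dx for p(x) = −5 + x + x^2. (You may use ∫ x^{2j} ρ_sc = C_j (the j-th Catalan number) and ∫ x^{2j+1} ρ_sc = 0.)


Write p(x) = Σ a_i x^i, split into monomials and integrate each against ρ_sc separately.
Using ∫ x^{2j} ρ_sc = C_j = (1/(j+1)) C(2j, j) (Catalan numbers) and ∫ x^{2j+1} ρ_sc = 0 (odd monomials vanish by symmetry):
  i = 0 (even): a_0 · C_{0} = -5 · 1 = -5
  i = 1 (odd): ∫ x^1 ρ_sc = 0 (vanishes)
  i = 2 (even): a_2 · C_{1} = 1 · 1 = 1

Summing the contributions: ∫_{−2}^{2} p(x) ρ_sc(x) dx = (-5) + 1 = -4.


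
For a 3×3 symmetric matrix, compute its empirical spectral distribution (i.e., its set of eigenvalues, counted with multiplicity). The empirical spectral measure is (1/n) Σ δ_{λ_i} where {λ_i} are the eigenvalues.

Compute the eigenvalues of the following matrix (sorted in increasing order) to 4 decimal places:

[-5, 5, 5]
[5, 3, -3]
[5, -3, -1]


Since M is real symmetric, all three eigenvalues are real; they are the roots of det(λI − M) = λ³ − (tr M) λ² + s λ − det M, where s is the sum of the principal 2×2 minors.
tr M = -5 + 3 + (-1) = -3.
s = ((-5)·3 − 5²) + ((-5)·(-1) − 5²) + (3·(-1) − (-3)²) = -40 + (-20) + (-12) = -72.
det M (expand along row 1) = (-5)·(-12) − 5·10 + 5·(-30) = -140.
Characteristic polynomial: λ³ + 3λ² − 72λ + 140 = 0.
Substitute λ = y + (tr M)/3 = y − 1.000000 to remove the quadratic term: y³ + p·y + q = 0 with p = s − (tr M)²/3 = -75.000000 and q = −2(tr M)³/27 + (tr M)·s/3 − det M = 214.000000.
Three real roots ⇒ use the trigonometric (Viète) form: r = 2√(−p/3) = 10.000000, φ = arccos(3q/(p·r)) = arccos(-0.856000) = 2.598278 rad.
y_k = r·cos(φ/3 − 2πk/3) for k = 0, 1, 2 gives y = 6.478080, 3.358373, -9.836453.
λ_k = y_k − 1.000000 gives λ = 5.4781, 2.3584, -10.8365 (check: the sum is -3.0000 = tr M).

Eigenvalues sorted in increasing order: [-10.8365, 2.3584, 5.4781].


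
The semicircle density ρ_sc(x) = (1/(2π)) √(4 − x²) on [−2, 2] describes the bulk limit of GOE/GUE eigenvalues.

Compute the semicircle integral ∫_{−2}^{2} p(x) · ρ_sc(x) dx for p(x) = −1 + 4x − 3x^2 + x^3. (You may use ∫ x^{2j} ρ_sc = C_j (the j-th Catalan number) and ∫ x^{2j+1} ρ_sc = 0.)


Write p(x) = Σ a_i x^i, split into monomials and integrate each against ρ_sc separately.
Using ∫ x^{2j} ρ_sc = C_j = (1/(j+1)) C(2j, j) (Catalan numbers) and ∫ x^{2j+1} ρ_sc = 0 (odd monomials vanish by symmetry):
  i = 0 (even): a_0 · C_{0} = -1 · 1 = -1
  i = 1 (odd): ∫ x^1 ρ_sc = 0 (vanishes)
  i = 2 (even): a_2 · C_{1} = -3 · 1 = -3
  i = 3 (odd): ∫ x^3 ρ_sc = 0 (vanishes)

Summing the contributions: ∫_{−2}^{2} p(x) ρ_sc(x) dx = (-1) + (-3) = -4.


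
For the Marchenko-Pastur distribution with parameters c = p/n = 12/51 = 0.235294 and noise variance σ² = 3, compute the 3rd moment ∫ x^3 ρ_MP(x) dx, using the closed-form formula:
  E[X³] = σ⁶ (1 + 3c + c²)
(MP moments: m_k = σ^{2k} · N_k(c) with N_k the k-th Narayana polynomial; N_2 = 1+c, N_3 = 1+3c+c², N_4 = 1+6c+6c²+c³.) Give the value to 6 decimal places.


E[X³] = σ⁶ (1 + 3c + c²) (third MP moment). With σ² = 3 (so σ⁶ = 27) and c = 12/51 = 0.235294: E[X³] = 27 · (1 + 3·0.235294 + (0.235294)²) = 27 · 1.761246.

So E[X^3] = 47.553633.


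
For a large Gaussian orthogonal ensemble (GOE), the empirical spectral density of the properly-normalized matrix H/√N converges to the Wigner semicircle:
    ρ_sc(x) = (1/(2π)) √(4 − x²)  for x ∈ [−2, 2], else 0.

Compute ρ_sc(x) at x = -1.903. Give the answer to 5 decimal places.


ρ_sc(x) = (1/(2π)) √(4 − x²). With x = -1.903:
  4 − x² = 4 − (-1.903)² = 4 − 3.621409 = 0.378591.
  √(4 − x²) = 0.615297.
  1/(2π) = 0.159155.
  ρ_sc(-1.903) = 0.159155 · 0.615297 = 0.097928.

Rounded to 5 decimal places: ρ_sc(-1.903) ≈ 0.09793.


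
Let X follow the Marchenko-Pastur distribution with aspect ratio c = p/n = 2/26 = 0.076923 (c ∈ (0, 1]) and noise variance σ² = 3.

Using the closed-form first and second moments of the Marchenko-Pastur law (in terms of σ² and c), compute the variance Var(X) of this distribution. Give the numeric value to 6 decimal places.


Recall the MP moments m_1 = E[X] = σ² and m_2 = E[X²] = σ⁴ (1 + c).
m_1 = E[X] = σ² = 3, so m_1² = 9.
m_2 = E[X²] = σ⁴ (1 + c) = 9 · (1 + 0.076923) = 9 · 1.076923 = 9.692308.
(Note m_2 − m_1² simplifies to c · σ⁴ = 0.076923 · 9.)

Var(X) = m_2 − m_1² = 9.692308 − 9 = 0.692308.


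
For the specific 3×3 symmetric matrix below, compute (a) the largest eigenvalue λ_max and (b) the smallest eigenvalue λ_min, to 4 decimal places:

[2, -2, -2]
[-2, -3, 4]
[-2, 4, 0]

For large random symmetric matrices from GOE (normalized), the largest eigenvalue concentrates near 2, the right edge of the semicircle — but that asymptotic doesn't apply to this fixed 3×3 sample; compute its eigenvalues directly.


Since M is real symmetric, all three eigenvalues are real; they are the roots of det(λI − M) = λ³ − (tr M) λ² + s λ − det M, where s is the sum of the principal 2×2 minors.
tr M = 2 + (-3) + 0 = -1.
s = (2·(-3) − (-2)²) + (2·0 − (-2)²) + ((-3)·0 − 4²) = -10 + (-4) + (-16) = -30.
det M (expand along row 1) = 2·(-16) − (-2)·8 + (-2)·(-14) = 12.
Characteristic polynomial: λ³ + λ² − 30λ − 12 = 0.
Substitute λ = y + (tr M)/3 = y − 0.333333 to remove the quadratic term: y³ + p·y + q = 0 with p = s − (tr M)²/3 = -30.333333 and q = −2(tr M)³/27 + (tr M)·s/3 − det M = -1.925926.
Three real roots ⇒ use the trigonometric (Viète) form: r = 2√(−p/3) = 6.359595, φ = arccos(3q/(p·r)) = arccos(0.029951) = 1.540841 rad.
y_k = r·cos(φ/3 − 2πk/3) for k = 0, 1, 2 gives y = 5.539046, -0.063501, -5.475546.
λ_k = y_k − 0.333333 gives λ = 5.2057, -0.3968, -5.8089 (check: the sum is -1.0000 = tr M).

Hence λ_max = 5.2057 and λ_min = -5.8089.


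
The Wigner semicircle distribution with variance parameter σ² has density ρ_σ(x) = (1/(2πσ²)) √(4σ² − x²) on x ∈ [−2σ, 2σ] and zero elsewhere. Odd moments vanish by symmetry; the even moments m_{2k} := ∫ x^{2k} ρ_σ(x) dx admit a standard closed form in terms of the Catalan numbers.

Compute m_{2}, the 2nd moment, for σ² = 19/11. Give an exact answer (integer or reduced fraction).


By the scaled semicircle moment identity, m_{2k} = σ^{2k} · C_k with k = 1.
C_1 = (1/(k+1)) · C(2k, k) = (1/2) · C(2, 1) = (1/2) · 2 = 1.
σ^{2k} = (σ²)^k = (19/11)^1 = 19/11.

Therefore m_{2} = σ^{2} · C_1 = (19/11) · 1 = 19/11.


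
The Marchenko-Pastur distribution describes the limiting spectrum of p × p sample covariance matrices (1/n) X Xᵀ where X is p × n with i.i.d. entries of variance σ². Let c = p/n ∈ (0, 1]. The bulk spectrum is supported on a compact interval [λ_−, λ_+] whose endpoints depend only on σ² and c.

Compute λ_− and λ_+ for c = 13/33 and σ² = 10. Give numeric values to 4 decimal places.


c = 13/33 = 0.393939; √c = 0.627646.
λ_− = σ² (1 − √c)² = 10 · (1 − 0.627646)² = 10 · (0.372354)² = 1.386476.
λ_+ = σ² (1 + √c)² = 10 · (1 + 0.627646)² = 10 · (1.627646)² = 26.492312.

Rounded to 4 decimal places: λ_− ≈ 1.3865, λ_+ ≈ 26.4923.


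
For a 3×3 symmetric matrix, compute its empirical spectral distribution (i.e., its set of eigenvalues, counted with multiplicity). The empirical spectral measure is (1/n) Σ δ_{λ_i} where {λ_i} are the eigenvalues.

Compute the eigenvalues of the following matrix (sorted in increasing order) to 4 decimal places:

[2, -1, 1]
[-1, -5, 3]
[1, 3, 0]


Since M is real symmetric, all three eigenvalues are real; they are the roots of det(λI − M) = λ³ − (tr M) λ² + s λ − det M, where s is the sum of the principal 2×2 minors.
tr M = 2 + (-5) + 0 = -3.
s = (2·(-5) − (-1)²) + (2·0 − 1²) + ((-5)·0 − 3²) = -11 + (-1) + (-9) = -21.
det M (expand along row 1) = 2·(-9) − (-1)·(-3) + 1·2 = -19.
Characteristic polynomial: λ³ + 3λ² − 21λ + 19 = 0.
Substitute λ = y + (tr M)/3 = y − 1.000000 to remove the quadratic term: y³ + p·y + q = 0 with p = s − (tr M)²/3 = -24.000000 and q = −2(tr M)³/27 + (tr M)·s/3 − det M = 42.000000.
Three real roots ⇒ use the trigonometric (Viète) form: r = 2√(−p/3) = 5.656854, φ = arccos(3q/(p·r)) = arccos(-0.928078) = 2.760013 rad.
y_k = r·cos(φ/3 − 2πk/3) for k = 0, 1, 2 gives y = 3.427016, 2.184141, -5.611157.
λ_k = y_k − 1.000000 gives λ = 2.4270, 1.1841, -6.6112 (check: the sum is -3.0000 = tr M).

Eigenvalues sorted in increasing order: [-6.6112, 1.1841, 2.4270].
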